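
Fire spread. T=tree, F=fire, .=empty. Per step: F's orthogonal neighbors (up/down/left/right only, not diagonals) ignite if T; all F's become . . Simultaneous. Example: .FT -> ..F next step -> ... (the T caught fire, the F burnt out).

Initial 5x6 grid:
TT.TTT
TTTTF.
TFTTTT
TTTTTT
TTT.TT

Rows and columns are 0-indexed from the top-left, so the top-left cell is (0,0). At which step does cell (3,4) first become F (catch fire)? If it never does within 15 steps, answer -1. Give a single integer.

Step 1: cell (3,4)='T' (+7 fires, +2 burnt)
Step 2: cell (3,4)='F' (+11 fires, +7 burnt)
  -> target ignites at step 2
Step 3: cell (3,4)='.' (+6 fires, +11 burnt)
Step 4: cell (3,4)='.' (+1 fires, +6 burnt)
Step 5: cell (3,4)='.' (+0 fires, +1 burnt)
  fire out at step 5

2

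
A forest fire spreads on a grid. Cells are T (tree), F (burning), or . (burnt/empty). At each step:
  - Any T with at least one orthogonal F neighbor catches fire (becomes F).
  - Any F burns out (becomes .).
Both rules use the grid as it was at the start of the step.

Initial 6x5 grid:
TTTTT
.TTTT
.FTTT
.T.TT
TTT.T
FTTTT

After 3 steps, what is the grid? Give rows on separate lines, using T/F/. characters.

Step 1: 5 trees catch fire, 2 burn out
  TTTTT
  .FTTT
  ..FTT
  .F.TT
  FTT.T
  .FTTT
Step 2: 5 trees catch fire, 5 burn out
  TFTTT
  ..FTT
  ...FT
  ...TT
  .FT.T
  ..FTT
Step 3: 7 trees catch fire, 5 burn out
  F.FTT
  ...FT
  ....F
  ...FT
  ..F.T
  ...FT

F.FTT
...FT
....F
...FT
..F.T
...FT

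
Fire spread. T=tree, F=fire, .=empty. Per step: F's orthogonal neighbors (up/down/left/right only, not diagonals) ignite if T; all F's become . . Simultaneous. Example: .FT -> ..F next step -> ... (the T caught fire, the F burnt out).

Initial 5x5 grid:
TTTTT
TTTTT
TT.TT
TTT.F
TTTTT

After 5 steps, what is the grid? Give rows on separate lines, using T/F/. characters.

Step 1: 2 trees catch fire, 1 burn out
  TTTTT
  TTTTT
  TT.TF
  TTT..
  TTTTF
Step 2: 3 trees catch fire, 2 burn out
  TTTTT
  TTTTF
  TT.F.
  TTT..
  TTTF.
Step 3: 3 trees catch fire, 3 burn out
  TTTTF
  TTTF.
  TT...
  TTT..
  TTF..
Step 4: 4 trees catch fire, 3 burn out
  TTTF.
  TTF..
  TT...
  TTF..
  TF...
Step 5: 4 trees catch fire, 4 burn out
  TTF..
  TF...
  TT...
  TF...
  F....

TTF..
TF...
TT...
TF...
F....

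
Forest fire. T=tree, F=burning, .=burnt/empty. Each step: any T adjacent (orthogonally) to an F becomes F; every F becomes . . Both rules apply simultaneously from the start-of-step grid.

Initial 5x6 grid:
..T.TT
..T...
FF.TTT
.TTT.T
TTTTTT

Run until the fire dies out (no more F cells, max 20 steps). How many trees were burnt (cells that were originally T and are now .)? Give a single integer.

Answer: 13

Derivation:
Step 1: +1 fires, +2 burnt (F count now 1)
Step 2: +2 fires, +1 burnt (F count now 2)
Step 3: +3 fires, +2 burnt (F count now 3)
Step 4: +2 fires, +3 burnt (F count now 2)
Step 5: +2 fires, +2 burnt (F count now 2)
Step 6: +2 fires, +2 burnt (F count now 2)
Step 7: +1 fires, +2 burnt (F count now 1)
Step 8: +0 fires, +1 burnt (F count now 0)
Fire out after step 8
Initially T: 17, now '.': 26
Total burnt (originally-T cells now '.'): 13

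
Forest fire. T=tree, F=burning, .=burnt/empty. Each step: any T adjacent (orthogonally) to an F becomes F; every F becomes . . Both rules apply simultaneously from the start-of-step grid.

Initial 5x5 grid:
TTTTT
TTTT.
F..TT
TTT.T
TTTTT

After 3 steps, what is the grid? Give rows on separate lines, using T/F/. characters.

Step 1: 2 trees catch fire, 1 burn out
  TTTTT
  FTTT.
  ...TT
  FTT.T
  TTTTT
Step 2: 4 trees catch fire, 2 burn out
  FTTTT
  .FTT.
  ...TT
  .FT.T
  FTTTT
Step 3: 4 trees catch fire, 4 burn out
  .FTTT
  ..FT.
  ...TT
  ..F.T
  .FTTT

.FTTT
..FT.
...TT
..F.T
.FTTT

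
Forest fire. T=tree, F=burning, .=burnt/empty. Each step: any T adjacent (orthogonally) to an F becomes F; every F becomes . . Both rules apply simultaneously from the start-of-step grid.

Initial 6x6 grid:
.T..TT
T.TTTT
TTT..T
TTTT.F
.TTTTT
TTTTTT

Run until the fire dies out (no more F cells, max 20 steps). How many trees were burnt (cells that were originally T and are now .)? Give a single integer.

Step 1: +2 fires, +1 burnt (F count now 2)
Step 2: +3 fires, +2 burnt (F count now 3)
Step 3: +4 fires, +3 burnt (F count now 4)
Step 4: +5 fires, +4 burnt (F count now 5)
Step 5: +4 fires, +5 burnt (F count now 4)
Step 6: +3 fires, +4 burnt (F count now 3)
Step 7: +3 fires, +3 burnt (F count now 3)
Step 8: +1 fires, +3 burnt (F count now 1)
Step 9: +1 fires, +1 burnt (F count now 1)
Step 10: +0 fires, +1 burnt (F count now 0)
Fire out after step 10
Initially T: 27, now '.': 35
Total burnt (originally-T cells now '.'): 26

Answer: 26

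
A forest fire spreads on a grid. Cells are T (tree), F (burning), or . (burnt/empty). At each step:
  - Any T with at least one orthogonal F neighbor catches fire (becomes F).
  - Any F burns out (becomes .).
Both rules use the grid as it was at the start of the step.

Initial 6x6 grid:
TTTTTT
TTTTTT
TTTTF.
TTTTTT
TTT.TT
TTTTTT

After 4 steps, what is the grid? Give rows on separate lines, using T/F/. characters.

Step 1: 3 trees catch fire, 1 burn out
  TTTTTT
  TTTTFT
  TTTF..
  TTTTFT
  TTT.TT
  TTTTTT
Step 2: 7 trees catch fire, 3 burn out
  TTTTFT
  TTTF.F
  TTF...
  TTTF.F
  TTT.FT
  TTTTTT
Step 3: 7 trees catch fire, 7 burn out
  TTTF.F
  TTF...
  TF....
  TTF...
  TTT..F
  TTTTFT
Step 4: 7 trees catch fire, 7 burn out
  TTF...
  TF....
  F.....
  TF....
  TTF...
  TTTF.F

TTF...
TF....
F.....
TF....
TTF...
TTTF.F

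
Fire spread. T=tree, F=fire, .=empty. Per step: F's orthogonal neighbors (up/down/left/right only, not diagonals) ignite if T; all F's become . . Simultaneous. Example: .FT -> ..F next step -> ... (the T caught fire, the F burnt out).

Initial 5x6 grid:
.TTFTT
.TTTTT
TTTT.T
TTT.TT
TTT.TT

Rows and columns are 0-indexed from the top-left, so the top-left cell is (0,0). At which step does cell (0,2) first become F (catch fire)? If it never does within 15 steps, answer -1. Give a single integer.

Step 1: cell (0,2)='F' (+3 fires, +1 burnt)
  -> target ignites at step 1
Step 2: cell (0,2)='.' (+5 fires, +3 burnt)
Step 3: cell (0,2)='.' (+3 fires, +5 burnt)
Step 4: cell (0,2)='.' (+3 fires, +3 burnt)
Step 5: cell (0,2)='.' (+4 fires, +3 burnt)
Step 6: cell (0,2)='.' (+4 fires, +4 burnt)
Step 7: cell (0,2)='.' (+2 fires, +4 burnt)
Step 8: cell (0,2)='.' (+0 fires, +2 burnt)
  fire out at step 8

1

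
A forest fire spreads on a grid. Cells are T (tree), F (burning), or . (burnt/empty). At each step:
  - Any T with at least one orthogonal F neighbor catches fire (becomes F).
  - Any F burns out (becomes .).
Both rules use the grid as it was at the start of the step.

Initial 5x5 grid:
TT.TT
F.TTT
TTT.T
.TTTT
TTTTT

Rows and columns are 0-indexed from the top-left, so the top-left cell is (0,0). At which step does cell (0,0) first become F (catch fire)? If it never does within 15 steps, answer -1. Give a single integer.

Step 1: cell (0,0)='F' (+2 fires, +1 burnt)
  -> target ignites at step 1
Step 2: cell (0,0)='.' (+2 fires, +2 burnt)
Step 3: cell (0,0)='.' (+2 fires, +2 burnt)
Step 4: cell (0,0)='.' (+3 fires, +2 burnt)
Step 5: cell (0,0)='.' (+4 fires, +3 burnt)
Step 6: cell (0,0)='.' (+4 fires, +4 burnt)
Step 7: cell (0,0)='.' (+3 fires, +4 burnt)
Step 8: cell (0,0)='.' (+0 fires, +3 burnt)
  fire out at step 8

1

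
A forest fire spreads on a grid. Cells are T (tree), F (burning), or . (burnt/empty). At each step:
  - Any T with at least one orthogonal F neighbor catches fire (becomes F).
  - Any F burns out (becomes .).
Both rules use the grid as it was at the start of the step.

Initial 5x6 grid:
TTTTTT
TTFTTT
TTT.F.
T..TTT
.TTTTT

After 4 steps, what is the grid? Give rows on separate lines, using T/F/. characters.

Step 1: 6 trees catch fire, 2 burn out
  TTFTTT
  TF.FFT
  TTF...
  T..TFT
  .TTTTT
Step 2: 9 trees catch fire, 6 burn out
  TF.FFT
  F....F
  TF....
  T..F.F
  .TTTFT
Step 3: 5 trees catch fire, 9 burn out
  F....F
  ......
  F.....
  T.....
  .TTF.F
Step 4: 2 trees catch fire, 5 burn out
  ......
  ......
  ......
  F.....
  .TF...

......
......
......
F.....
.TF...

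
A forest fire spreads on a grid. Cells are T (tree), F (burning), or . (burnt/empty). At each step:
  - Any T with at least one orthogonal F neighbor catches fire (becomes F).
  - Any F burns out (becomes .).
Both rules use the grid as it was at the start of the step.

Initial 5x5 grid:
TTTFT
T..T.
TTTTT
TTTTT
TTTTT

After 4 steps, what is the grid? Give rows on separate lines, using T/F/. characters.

Step 1: 3 trees catch fire, 1 burn out
  TTF.F
  T..F.
  TTTTT
  TTTTT
  TTTTT
Step 2: 2 trees catch fire, 3 burn out
  TF...
  T....
  TTTFT
  TTTTT
  TTTTT
Step 3: 4 trees catch fire, 2 burn out
  F....
  T....
  TTF.F
  TTTFT
  TTTTT
Step 4: 5 trees catch fire, 4 burn out
  .....
  F....
  TF...
  TTF.F
  TTTFT

.....
F....
TF...
TTF.F
TTTFT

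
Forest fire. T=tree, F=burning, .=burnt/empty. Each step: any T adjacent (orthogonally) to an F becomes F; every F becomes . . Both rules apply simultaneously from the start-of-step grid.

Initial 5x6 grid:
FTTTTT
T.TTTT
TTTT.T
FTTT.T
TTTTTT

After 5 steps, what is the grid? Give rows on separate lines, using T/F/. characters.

Step 1: 5 trees catch fire, 2 burn out
  .FTTTT
  F.TTTT
  FTTT.T
  .FTT.T
  FTTTTT
Step 2: 4 trees catch fire, 5 burn out
  ..FTTT
  ..TTTT
  .FTT.T
  ..FT.T
  .FTTTT
Step 3: 5 trees catch fire, 4 burn out
  ...FTT
  ..FTTT
  ..FT.T
  ...F.T
  ..FTTT
Step 4: 4 trees catch fire, 5 burn out
  ....FT
  ...FTT
  ...F.T
  .....T
  ...FTT
Step 5: 3 trees catch fire, 4 burn out
  .....F
  ....FT
  .....T
  .....T
  ....FT

.....F
....FT
.....T
.....T
....FT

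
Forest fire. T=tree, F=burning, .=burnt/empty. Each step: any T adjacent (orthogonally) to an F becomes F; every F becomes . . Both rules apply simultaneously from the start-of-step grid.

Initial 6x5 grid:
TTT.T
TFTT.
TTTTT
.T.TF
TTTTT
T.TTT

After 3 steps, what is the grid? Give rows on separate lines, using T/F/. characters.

Step 1: 7 trees catch fire, 2 burn out
  TFT.T
  F.FT.
  TFTTF
  .T.F.
  TTTTF
  T.TTT
Step 2: 9 trees catch fire, 7 burn out
  F.F.T
  ...F.
  F.FF.
  .F...
  TTTF.
  T.TTF
Step 3: 3 trees catch fire, 9 burn out
  ....T
  .....
  .....
  .....
  TFF..
  T.TF.

....T
.....
.....
.....
TFF..
T.TF.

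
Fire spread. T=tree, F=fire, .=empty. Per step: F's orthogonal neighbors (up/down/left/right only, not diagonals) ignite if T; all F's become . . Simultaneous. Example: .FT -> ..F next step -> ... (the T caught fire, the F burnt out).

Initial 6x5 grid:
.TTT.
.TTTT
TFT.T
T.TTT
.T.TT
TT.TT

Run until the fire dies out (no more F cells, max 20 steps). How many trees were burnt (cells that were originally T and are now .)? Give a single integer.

Answer: 18

Derivation:
Step 1: +3 fires, +1 burnt (F count now 3)
Step 2: +4 fires, +3 burnt (F count now 4)
Step 3: +3 fires, +4 burnt (F count now 3)
Step 4: +4 fires, +3 burnt (F count now 4)
Step 5: +3 fires, +4 burnt (F count now 3)
Step 6: +1 fires, +3 burnt (F count now 1)
Step 7: +0 fires, +1 burnt (F count now 0)
Fire out after step 7
Initially T: 21, now '.': 27
Total burnt (originally-T cells now '.'): 18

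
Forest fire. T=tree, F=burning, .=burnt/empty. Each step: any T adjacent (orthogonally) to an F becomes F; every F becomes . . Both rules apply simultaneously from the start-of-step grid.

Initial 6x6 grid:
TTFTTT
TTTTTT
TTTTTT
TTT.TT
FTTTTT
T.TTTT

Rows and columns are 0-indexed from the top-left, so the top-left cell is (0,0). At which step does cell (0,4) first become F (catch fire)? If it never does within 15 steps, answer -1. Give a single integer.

Step 1: cell (0,4)='T' (+6 fires, +2 burnt)
Step 2: cell (0,4)='F' (+8 fires, +6 burnt)
  -> target ignites at step 2
Step 3: cell (0,4)='.' (+8 fires, +8 burnt)
Step 4: cell (0,4)='.' (+4 fires, +8 burnt)
Step 5: cell (0,4)='.' (+4 fires, +4 burnt)
Step 6: cell (0,4)='.' (+2 fires, +4 burnt)
Step 7: cell (0,4)='.' (+0 fires, +2 burnt)
  fire out at step 7

2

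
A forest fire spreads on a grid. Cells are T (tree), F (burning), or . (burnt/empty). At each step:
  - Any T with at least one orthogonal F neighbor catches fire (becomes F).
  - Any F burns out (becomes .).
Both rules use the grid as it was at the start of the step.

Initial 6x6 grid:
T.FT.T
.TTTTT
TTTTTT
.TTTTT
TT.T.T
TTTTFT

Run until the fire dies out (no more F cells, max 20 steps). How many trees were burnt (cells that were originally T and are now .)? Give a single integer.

Step 1: +4 fires, +2 burnt (F count now 4)
Step 2: +6 fires, +4 burnt (F count now 6)
Step 3: +7 fires, +6 burnt (F count now 7)
Step 4: +8 fires, +7 burnt (F count now 8)
Step 5: +2 fires, +8 burnt (F count now 2)
Step 6: +0 fires, +2 burnt (F count now 0)
Fire out after step 6
Initially T: 28, now '.': 35
Total burnt (originally-T cells now '.'): 27

Answer: 27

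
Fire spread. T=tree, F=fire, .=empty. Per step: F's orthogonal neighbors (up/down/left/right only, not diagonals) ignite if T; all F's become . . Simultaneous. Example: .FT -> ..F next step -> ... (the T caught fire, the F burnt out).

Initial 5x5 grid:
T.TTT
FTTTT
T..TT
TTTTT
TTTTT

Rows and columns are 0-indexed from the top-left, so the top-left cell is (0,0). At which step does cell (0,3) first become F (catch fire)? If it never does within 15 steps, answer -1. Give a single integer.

Step 1: cell (0,3)='T' (+3 fires, +1 burnt)
Step 2: cell (0,3)='T' (+2 fires, +3 burnt)
Step 3: cell (0,3)='T' (+4 fires, +2 burnt)
Step 4: cell (0,3)='F' (+5 fires, +4 burnt)
  -> target ignites at step 4
Step 5: cell (0,3)='.' (+4 fires, +5 burnt)
Step 6: cell (0,3)='.' (+2 fires, +4 burnt)
Step 7: cell (0,3)='.' (+1 fires, +2 burnt)
Step 8: cell (0,3)='.' (+0 fires, +1 burnt)
  fire out at step 8

4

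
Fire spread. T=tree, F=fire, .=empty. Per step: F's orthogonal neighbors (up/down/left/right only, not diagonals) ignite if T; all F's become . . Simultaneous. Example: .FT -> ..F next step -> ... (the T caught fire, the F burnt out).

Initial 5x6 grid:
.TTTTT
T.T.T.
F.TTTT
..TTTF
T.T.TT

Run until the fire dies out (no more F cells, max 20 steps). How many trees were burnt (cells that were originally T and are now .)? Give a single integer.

Step 1: +4 fires, +2 burnt (F count now 4)
Step 2: +3 fires, +4 burnt (F count now 3)
Step 3: +3 fires, +3 burnt (F count now 3)
Step 4: +3 fires, +3 burnt (F count now 3)
Step 5: +3 fires, +3 burnt (F count now 3)
Step 6: +1 fires, +3 burnt (F count now 1)
Step 7: +1 fires, +1 burnt (F count now 1)
Step 8: +0 fires, +1 burnt (F count now 0)
Fire out after step 8
Initially T: 19, now '.': 29
Total burnt (originally-T cells now '.'): 18

Answer: 18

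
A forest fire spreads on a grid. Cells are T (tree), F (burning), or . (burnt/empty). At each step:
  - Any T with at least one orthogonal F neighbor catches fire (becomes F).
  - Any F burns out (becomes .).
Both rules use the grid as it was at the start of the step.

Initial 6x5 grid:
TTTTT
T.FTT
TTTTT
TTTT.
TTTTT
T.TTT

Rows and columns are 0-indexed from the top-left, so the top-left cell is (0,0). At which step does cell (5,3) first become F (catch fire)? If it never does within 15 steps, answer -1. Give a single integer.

Step 1: cell (5,3)='T' (+3 fires, +1 burnt)
Step 2: cell (5,3)='T' (+6 fires, +3 burnt)
Step 3: cell (5,3)='T' (+7 fires, +6 burnt)
Step 4: cell (5,3)='T' (+5 fires, +7 burnt)
Step 5: cell (5,3)='F' (+3 fires, +5 burnt)
  -> target ignites at step 5
Step 6: cell (5,3)='.' (+2 fires, +3 burnt)
Step 7: cell (5,3)='.' (+0 fires, +2 burnt)
  fire out at step 7

5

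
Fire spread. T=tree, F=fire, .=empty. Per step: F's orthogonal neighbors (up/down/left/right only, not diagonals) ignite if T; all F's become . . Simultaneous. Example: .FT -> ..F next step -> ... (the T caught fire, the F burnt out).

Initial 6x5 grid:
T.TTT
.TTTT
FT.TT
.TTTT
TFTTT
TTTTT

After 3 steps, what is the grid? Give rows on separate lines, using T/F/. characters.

Step 1: 5 trees catch fire, 2 burn out
  T.TTT
  .TTTT
  .F.TT
  .FTTT
  F.FTT
  TFTTT
Step 2: 5 trees catch fire, 5 burn out
  T.TTT
  .FTTT
  ...TT
  ..FTT
  ...FT
  F.FTT
Step 3: 4 trees catch fire, 5 burn out
  T.TTT
  ..FTT
  ...TT
  ...FT
  ....F
  ...FT

T.TTT
..FTT
...TT
...FT
....F
...FT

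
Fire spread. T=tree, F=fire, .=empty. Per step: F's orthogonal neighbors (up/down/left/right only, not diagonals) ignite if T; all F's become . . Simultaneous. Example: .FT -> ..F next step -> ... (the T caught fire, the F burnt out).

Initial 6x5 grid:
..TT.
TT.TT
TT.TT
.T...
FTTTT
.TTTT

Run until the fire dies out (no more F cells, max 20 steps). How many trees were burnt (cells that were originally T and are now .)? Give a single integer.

Step 1: +1 fires, +1 burnt (F count now 1)
Step 2: +3 fires, +1 burnt (F count now 3)
Step 3: +3 fires, +3 burnt (F count now 3)
Step 4: +4 fires, +3 burnt (F count now 4)
Step 5: +2 fires, +4 burnt (F count now 2)
Step 6: +0 fires, +2 burnt (F count now 0)
Fire out after step 6
Initially T: 19, now '.': 24
Total burnt (originally-T cells now '.'): 13

Answer: 13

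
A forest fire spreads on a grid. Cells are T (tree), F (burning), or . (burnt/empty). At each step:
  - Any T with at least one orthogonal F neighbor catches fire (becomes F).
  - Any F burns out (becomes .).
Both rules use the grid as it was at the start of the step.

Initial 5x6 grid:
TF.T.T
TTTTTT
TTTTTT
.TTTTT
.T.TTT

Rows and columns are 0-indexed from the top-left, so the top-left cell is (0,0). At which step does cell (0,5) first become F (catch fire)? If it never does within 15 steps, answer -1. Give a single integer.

Step 1: cell (0,5)='T' (+2 fires, +1 burnt)
Step 2: cell (0,5)='T' (+3 fires, +2 burnt)
Step 3: cell (0,5)='T' (+4 fires, +3 burnt)
Step 4: cell (0,5)='T' (+5 fires, +4 burnt)
Step 5: cell (0,5)='T' (+3 fires, +5 burnt)
Step 6: cell (0,5)='F' (+4 fires, +3 burnt)
  -> target ignites at step 6
Step 7: cell (0,5)='.' (+2 fires, +4 burnt)
Step 8: cell (0,5)='.' (+1 fires, +2 burnt)
Step 9: cell (0,5)='.' (+0 fires, +1 burnt)
  fire out at step 9

6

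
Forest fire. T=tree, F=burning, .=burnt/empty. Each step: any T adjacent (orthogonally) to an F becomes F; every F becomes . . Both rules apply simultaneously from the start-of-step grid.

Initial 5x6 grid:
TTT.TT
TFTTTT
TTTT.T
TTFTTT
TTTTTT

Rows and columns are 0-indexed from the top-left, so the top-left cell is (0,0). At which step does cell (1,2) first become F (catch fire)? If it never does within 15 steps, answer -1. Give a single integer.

Step 1: cell (1,2)='F' (+8 fires, +2 burnt)
  -> target ignites at step 1
Step 2: cell (1,2)='.' (+9 fires, +8 burnt)
Step 3: cell (1,2)='.' (+4 fires, +9 burnt)
Step 4: cell (1,2)='.' (+4 fires, +4 burnt)
Step 5: cell (1,2)='.' (+1 fires, +4 burnt)
Step 6: cell (1,2)='.' (+0 fires, +1 burnt)
  fire out at step 6

1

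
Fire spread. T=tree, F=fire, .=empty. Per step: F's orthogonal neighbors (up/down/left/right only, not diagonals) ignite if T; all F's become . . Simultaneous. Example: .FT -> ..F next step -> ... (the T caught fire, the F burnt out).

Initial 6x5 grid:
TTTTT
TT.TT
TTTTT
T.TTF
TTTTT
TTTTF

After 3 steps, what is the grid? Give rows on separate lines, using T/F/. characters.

Step 1: 4 trees catch fire, 2 burn out
  TTTTT
  TT.TT
  TTTTF
  T.TF.
  TTTTF
  TTTF.
Step 2: 5 trees catch fire, 4 burn out
  TTTTT
  TT.TF
  TTTF.
  T.F..
  TTTF.
  TTF..
Step 3: 5 trees catch fire, 5 burn out
  TTTTF
  TT.F.
  TTF..
  T....
  TTF..
  TF...

TTTTF
TT.F.
TTF..
T....
TTF..
TF...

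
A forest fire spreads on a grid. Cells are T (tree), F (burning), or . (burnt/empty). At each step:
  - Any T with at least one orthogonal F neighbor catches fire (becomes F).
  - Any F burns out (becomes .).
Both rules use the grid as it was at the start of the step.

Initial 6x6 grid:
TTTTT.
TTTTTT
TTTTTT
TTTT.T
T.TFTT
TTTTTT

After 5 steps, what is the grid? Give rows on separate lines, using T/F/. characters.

Step 1: 4 trees catch fire, 1 burn out
  TTTTT.
  TTTTTT
  TTTTTT
  TTTF.T
  T.F.FT
  TTTFTT
Step 2: 5 trees catch fire, 4 burn out
  TTTTT.
  TTTTTT
  TTTFTT
  TTF..T
  T....F
  TTF.FT
Step 3: 7 trees catch fire, 5 burn out
  TTTTT.
  TTTFTT
  TTF.FT
  TF...F
  T.....
  TF...F
Step 4: 7 trees catch fire, 7 burn out
  TTTFT.
  TTF.FT
  TF...F
  F.....
  T.....
  F.....
Step 5: 6 trees catch fire, 7 burn out
  TTF.F.
  TF...F
  F.....
  ......
  F.....
  ......

TTF.F.
TF...F
F.....
......
F.....
......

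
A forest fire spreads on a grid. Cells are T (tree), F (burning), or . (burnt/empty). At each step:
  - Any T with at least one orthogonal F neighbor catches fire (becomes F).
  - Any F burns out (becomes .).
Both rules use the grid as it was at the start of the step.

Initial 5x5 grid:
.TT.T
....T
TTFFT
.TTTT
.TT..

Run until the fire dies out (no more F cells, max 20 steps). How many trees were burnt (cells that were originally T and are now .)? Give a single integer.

Step 1: +4 fires, +2 burnt (F count now 4)
Step 2: +5 fires, +4 burnt (F count now 5)
Step 3: +2 fires, +5 burnt (F count now 2)
Step 4: +0 fires, +2 burnt (F count now 0)
Fire out after step 4
Initially T: 13, now '.': 23
Total burnt (originally-T cells now '.'): 11

Answer: 11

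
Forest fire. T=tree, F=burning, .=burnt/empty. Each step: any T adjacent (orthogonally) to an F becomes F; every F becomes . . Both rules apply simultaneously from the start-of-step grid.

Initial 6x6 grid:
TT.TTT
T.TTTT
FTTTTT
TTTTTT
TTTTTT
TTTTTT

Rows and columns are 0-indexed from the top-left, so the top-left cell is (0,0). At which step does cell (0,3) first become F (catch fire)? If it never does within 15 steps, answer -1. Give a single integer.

Step 1: cell (0,3)='T' (+3 fires, +1 burnt)
Step 2: cell (0,3)='T' (+4 fires, +3 burnt)
Step 3: cell (0,3)='T' (+6 fires, +4 burnt)
Step 4: cell (0,3)='T' (+5 fires, +6 burnt)
Step 5: cell (0,3)='F' (+6 fires, +5 burnt)
  -> target ignites at step 5
Step 6: cell (0,3)='.' (+5 fires, +6 burnt)
Step 7: cell (0,3)='.' (+3 fires, +5 burnt)
Step 8: cell (0,3)='.' (+1 fires, +3 burnt)
Step 9: cell (0,3)='.' (+0 fires, +1 burnt)
  fire out at step 9

5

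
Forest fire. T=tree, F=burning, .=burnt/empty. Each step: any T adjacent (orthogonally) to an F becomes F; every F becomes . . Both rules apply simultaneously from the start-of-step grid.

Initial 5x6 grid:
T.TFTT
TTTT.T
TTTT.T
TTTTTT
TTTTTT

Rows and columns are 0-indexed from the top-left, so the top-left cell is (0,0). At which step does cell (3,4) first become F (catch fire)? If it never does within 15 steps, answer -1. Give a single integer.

Step 1: cell (3,4)='T' (+3 fires, +1 burnt)
Step 2: cell (3,4)='T' (+3 fires, +3 burnt)
Step 3: cell (3,4)='T' (+4 fires, +3 burnt)
Step 4: cell (3,4)='F' (+6 fires, +4 burnt)
  -> target ignites at step 4
Step 5: cell (3,4)='.' (+6 fires, +6 burnt)
Step 6: cell (3,4)='.' (+3 fires, +6 burnt)
Step 7: cell (3,4)='.' (+1 fires, +3 burnt)
Step 8: cell (3,4)='.' (+0 fires, +1 burnt)
  fire out at step 8

4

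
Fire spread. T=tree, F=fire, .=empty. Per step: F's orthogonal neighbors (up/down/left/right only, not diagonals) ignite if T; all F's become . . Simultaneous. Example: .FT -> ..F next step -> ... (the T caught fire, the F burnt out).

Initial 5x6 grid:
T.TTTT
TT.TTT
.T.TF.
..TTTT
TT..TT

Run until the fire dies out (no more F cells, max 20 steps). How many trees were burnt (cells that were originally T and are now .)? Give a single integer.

Answer: 14

Derivation:
Step 1: +3 fires, +1 burnt (F count now 3)
Step 2: +6 fires, +3 burnt (F count now 6)
Step 3: +4 fires, +6 burnt (F count now 4)
Step 4: +1 fires, +4 burnt (F count now 1)
Step 5: +0 fires, +1 burnt (F count now 0)
Fire out after step 5
Initially T: 20, now '.': 24
Total burnt (originally-T cells now '.'): 14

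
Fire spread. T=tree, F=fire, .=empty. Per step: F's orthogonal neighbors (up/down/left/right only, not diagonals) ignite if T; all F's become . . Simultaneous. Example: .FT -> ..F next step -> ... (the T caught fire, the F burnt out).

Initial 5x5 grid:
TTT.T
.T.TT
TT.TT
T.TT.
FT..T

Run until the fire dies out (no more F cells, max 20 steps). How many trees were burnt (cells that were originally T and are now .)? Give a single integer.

Step 1: +2 fires, +1 burnt (F count now 2)
Step 2: +1 fires, +2 burnt (F count now 1)
Step 3: +1 fires, +1 burnt (F count now 1)
Step 4: +1 fires, +1 burnt (F count now 1)
Step 5: +1 fires, +1 burnt (F count now 1)
Step 6: +2 fires, +1 burnt (F count now 2)
Step 7: +0 fires, +2 burnt (F count now 0)
Fire out after step 7
Initially T: 16, now '.': 17
Total burnt (originally-T cells now '.'): 8

Answer: 8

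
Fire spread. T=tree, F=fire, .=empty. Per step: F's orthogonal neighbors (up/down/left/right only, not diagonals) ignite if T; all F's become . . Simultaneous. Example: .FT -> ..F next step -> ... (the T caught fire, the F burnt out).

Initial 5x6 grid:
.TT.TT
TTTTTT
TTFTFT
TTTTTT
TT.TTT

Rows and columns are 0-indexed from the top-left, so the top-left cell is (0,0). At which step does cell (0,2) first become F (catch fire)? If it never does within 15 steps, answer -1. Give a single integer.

Step 1: cell (0,2)='T' (+7 fires, +2 burnt)
Step 2: cell (0,2)='F' (+10 fires, +7 burnt)
  -> target ignites at step 2
Step 3: cell (0,2)='.' (+7 fires, +10 burnt)
Step 4: cell (0,2)='.' (+1 fires, +7 burnt)
Step 5: cell (0,2)='.' (+0 fires, +1 burnt)
  fire out at step 5

2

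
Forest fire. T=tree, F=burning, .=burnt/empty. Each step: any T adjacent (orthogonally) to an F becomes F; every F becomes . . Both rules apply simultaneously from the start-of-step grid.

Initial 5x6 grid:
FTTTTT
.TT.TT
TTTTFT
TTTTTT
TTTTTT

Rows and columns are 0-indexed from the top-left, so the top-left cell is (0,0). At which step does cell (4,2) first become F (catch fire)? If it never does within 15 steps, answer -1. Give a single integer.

Step 1: cell (4,2)='T' (+5 fires, +2 burnt)
Step 2: cell (4,2)='T' (+8 fires, +5 burnt)
Step 3: cell (4,2)='T' (+7 fires, +8 burnt)
Step 4: cell (4,2)='F' (+3 fires, +7 burnt)
  -> target ignites at step 4
Step 5: cell (4,2)='.' (+2 fires, +3 burnt)
Step 6: cell (4,2)='.' (+1 fires, +2 burnt)
Step 7: cell (4,2)='.' (+0 fires, +1 burnt)
  fire out at step 7

4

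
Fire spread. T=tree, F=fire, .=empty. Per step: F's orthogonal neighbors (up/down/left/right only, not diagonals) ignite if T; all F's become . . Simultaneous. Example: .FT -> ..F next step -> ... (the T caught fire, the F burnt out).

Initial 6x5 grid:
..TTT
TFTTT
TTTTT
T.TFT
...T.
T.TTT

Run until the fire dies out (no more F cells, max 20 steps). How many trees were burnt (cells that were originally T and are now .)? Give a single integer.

Answer: 19

Derivation:
Step 1: +7 fires, +2 burnt (F count now 7)
Step 2: +6 fires, +7 burnt (F count now 6)
Step 3: +5 fires, +6 burnt (F count now 5)
Step 4: +1 fires, +5 burnt (F count now 1)
Step 5: +0 fires, +1 burnt (F count now 0)
Fire out after step 5
Initially T: 20, now '.': 29
Total burnt (originally-T cells now '.'): 19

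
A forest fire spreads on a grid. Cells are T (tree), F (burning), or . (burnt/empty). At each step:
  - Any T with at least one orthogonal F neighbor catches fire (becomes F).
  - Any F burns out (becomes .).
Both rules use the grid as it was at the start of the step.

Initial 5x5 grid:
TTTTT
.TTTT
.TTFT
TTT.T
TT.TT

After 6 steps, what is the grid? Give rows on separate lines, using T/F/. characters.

Step 1: 3 trees catch fire, 1 burn out
  TTTTT
  .TTFT
  .TF.F
  TTT.T
  TT.TT
Step 2: 6 trees catch fire, 3 burn out
  TTTFT
  .TF.F
  .F...
  TTF.F
  TT.TT
Step 3: 5 trees catch fire, 6 burn out
  TTF.F
  .F...
  .....
  TF...
  TT.TF
Step 4: 4 trees catch fire, 5 burn out
  TF...
  .....
  .....
  F....
  TF.F.
Step 5: 2 trees catch fire, 4 burn out
  F....
  .....
  .....
  .....
  F....
Step 6: 0 trees catch fire, 2 burn out
  .....
  .....
  .....
  .....
  .....

.....
.....
.....
.....
.....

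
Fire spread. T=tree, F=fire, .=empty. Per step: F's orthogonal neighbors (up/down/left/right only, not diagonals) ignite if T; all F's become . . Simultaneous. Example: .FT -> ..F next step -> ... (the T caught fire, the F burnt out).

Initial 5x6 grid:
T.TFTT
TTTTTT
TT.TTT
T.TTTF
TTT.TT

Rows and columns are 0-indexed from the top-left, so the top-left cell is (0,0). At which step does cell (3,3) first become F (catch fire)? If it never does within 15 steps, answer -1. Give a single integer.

Step 1: cell (3,3)='T' (+6 fires, +2 burnt)
Step 2: cell (3,3)='F' (+8 fires, +6 burnt)
  -> target ignites at step 2
Step 3: cell (3,3)='.' (+2 fires, +8 burnt)
Step 4: cell (3,3)='.' (+3 fires, +2 burnt)
Step 5: cell (3,3)='.' (+3 fires, +3 burnt)
Step 6: cell (3,3)='.' (+2 fires, +3 burnt)
Step 7: cell (3,3)='.' (+0 fires, +2 burnt)
  fire out at step 7

2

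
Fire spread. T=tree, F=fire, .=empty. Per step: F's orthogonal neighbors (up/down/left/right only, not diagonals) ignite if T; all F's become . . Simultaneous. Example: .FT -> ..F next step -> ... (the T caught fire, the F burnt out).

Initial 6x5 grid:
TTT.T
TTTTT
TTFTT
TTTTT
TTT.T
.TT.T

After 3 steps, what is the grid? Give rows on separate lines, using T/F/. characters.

Step 1: 4 trees catch fire, 1 burn out
  TTT.T
  TTFTT
  TF.FT
  TTFTT
  TTT.T
  .TT.T
Step 2: 8 trees catch fire, 4 burn out
  TTF.T
  TF.FT
  F...F
  TF.FT
  TTF.T
  .TT.T
Step 3: 7 trees catch fire, 8 burn out
  TF..T
  F...F
  .....
  F...F
  TF..T
  .TF.T

TF..T
F...F
.....
F...F
TF..T
.TF.T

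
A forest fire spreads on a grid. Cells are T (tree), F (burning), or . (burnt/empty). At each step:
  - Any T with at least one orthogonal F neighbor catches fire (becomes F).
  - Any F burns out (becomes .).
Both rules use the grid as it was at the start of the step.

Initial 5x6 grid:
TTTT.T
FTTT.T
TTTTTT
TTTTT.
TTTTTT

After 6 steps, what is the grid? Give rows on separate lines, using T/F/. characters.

Step 1: 3 trees catch fire, 1 burn out
  FTTT.T
  .FTT.T
  FTTTTT
  TTTTT.
  TTTTTT
Step 2: 4 trees catch fire, 3 burn out
  .FTT.T
  ..FT.T
  .FTTTT
  FTTTT.
  TTTTTT
Step 3: 5 trees catch fire, 4 burn out
  ..FT.T
  ...F.T
  ..FTTT
  .FTTT.
  FTTTTT
Step 4: 4 trees catch fire, 5 burn out
  ...F.T
  .....T
  ...FTT
  ..FTT.
  .FTTTT
Step 5: 3 trees catch fire, 4 burn out
  .....T
  .....T
  ....FT
  ...FT.
  ..FTTT
Step 6: 3 trees catch fire, 3 burn out
  .....T
  .....T
  .....F
  ....F.
  ...FTT

.....T
.....T
.....F
....F.
...FTT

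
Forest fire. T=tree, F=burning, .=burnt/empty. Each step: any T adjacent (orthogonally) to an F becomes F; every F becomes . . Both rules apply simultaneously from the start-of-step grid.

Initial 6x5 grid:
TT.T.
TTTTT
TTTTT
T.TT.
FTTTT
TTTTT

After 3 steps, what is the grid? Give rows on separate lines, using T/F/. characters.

Step 1: 3 trees catch fire, 1 burn out
  TT.T.
  TTTTT
  TTTTT
  F.TT.
  .FTTT
  FTTTT
Step 2: 3 trees catch fire, 3 burn out
  TT.T.
  TTTTT
  FTTTT
  ..TT.
  ..FTT
  .FTTT
Step 3: 5 trees catch fire, 3 burn out
  TT.T.
  FTTTT
  .FTTT
  ..FT.
  ...FT
  ..FTT

TT.T.
FTTTT
.FTTT
..FT.
...FT
..FTT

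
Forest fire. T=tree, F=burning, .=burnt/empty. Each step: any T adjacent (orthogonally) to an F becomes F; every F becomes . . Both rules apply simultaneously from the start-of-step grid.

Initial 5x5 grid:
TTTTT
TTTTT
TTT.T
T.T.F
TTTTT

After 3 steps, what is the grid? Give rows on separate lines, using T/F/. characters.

Step 1: 2 trees catch fire, 1 burn out
  TTTTT
  TTTTT
  TTT.F
  T.T..
  TTTTF
Step 2: 2 trees catch fire, 2 burn out
  TTTTT
  TTTTF
  TTT..
  T.T..
  TTTF.
Step 3: 3 trees catch fire, 2 burn out
  TTTTF
  TTTF.
  TTT..
  T.T..
  TTF..

TTTTF
TTTF.
TTT..
T.T..
TTF..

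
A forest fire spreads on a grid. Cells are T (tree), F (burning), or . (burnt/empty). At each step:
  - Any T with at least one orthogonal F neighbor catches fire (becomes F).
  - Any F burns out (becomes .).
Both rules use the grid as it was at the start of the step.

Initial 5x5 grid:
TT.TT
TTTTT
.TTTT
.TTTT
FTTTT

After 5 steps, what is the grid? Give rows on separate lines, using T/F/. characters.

Step 1: 1 trees catch fire, 1 burn out
  TT.TT
  TTTTT
  .TTTT
  .TTTT
  .FTTT
Step 2: 2 trees catch fire, 1 burn out
  TT.TT
  TTTTT
  .TTTT
  .FTTT
  ..FTT
Step 3: 3 trees catch fire, 2 burn out
  TT.TT
  TTTTT
  .FTTT
  ..FTT
  ...FT
Step 4: 4 trees catch fire, 3 burn out
  TT.TT
  TFTTT
  ..FTT
  ...FT
  ....F
Step 5: 5 trees catch fire, 4 burn out
  TF.TT
  F.FTT
  ...FT
  ....F
  .....

TF.TT
F.FTT
...FT
....F
.....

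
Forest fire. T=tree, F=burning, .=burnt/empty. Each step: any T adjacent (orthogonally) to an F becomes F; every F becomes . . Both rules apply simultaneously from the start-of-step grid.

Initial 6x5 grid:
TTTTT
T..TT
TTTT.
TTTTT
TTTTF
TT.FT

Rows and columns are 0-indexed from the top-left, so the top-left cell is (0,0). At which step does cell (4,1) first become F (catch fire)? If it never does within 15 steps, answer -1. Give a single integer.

Step 1: cell (4,1)='T' (+3 fires, +2 burnt)
Step 2: cell (4,1)='T' (+2 fires, +3 burnt)
Step 3: cell (4,1)='F' (+3 fires, +2 burnt)
  -> target ignites at step 3
Step 4: cell (4,1)='.' (+5 fires, +3 burnt)
Step 5: cell (4,1)='.' (+5 fires, +5 burnt)
Step 6: cell (4,1)='.' (+3 fires, +5 burnt)
Step 7: cell (4,1)='.' (+2 fires, +3 burnt)
Step 8: cell (4,1)='.' (+1 fires, +2 burnt)
Step 9: cell (4,1)='.' (+0 fires, +1 burnt)
  fire out at step 9

3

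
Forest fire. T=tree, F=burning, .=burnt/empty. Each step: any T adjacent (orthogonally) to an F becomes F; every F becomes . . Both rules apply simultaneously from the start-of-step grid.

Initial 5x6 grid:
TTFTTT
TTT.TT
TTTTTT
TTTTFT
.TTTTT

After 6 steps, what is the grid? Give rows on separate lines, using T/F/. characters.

Step 1: 7 trees catch fire, 2 burn out
  TF.FTT
  TTF.TT
  TTTTFT
  TTTF.F
  .TTTFT
Step 2: 10 trees catch fire, 7 burn out
  F...FT
  TF..FT
  TTFF.F
  TTF...
  .TTF.F
Step 3: 6 trees catch fire, 10 burn out
  .....F
  F....F
  TF....
  TF....
  .TF...
Step 4: 3 trees catch fire, 6 burn out
  ......
  ......
  F.....
  F.....
  .F....
Step 5: 0 trees catch fire, 3 burn out
  ......
  ......
  ......
  ......
  ......
Step 6: 0 trees catch fire, 0 burn out
  ......
  ......
  ......
  ......
  ......

......
......
......
......
......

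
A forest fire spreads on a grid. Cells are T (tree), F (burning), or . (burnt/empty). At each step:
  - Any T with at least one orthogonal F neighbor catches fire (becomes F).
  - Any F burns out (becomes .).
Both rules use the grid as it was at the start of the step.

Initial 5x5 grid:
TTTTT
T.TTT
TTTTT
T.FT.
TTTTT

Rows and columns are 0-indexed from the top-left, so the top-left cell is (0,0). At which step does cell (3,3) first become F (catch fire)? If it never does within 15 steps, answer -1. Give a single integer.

Step 1: cell (3,3)='F' (+3 fires, +1 burnt)
  -> target ignites at step 1
Step 2: cell (3,3)='.' (+5 fires, +3 burnt)
Step 3: cell (3,3)='.' (+6 fires, +5 burnt)
Step 4: cell (3,3)='.' (+5 fires, +6 burnt)
Step 5: cell (3,3)='.' (+2 fires, +5 burnt)
Step 6: cell (3,3)='.' (+0 fires, +2 burnt)
  fire out at step 6

1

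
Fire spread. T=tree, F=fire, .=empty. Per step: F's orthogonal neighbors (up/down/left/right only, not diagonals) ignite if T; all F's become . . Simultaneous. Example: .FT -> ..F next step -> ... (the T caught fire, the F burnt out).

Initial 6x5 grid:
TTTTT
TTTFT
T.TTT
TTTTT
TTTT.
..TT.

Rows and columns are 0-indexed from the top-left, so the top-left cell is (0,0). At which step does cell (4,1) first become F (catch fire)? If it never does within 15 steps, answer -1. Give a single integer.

Step 1: cell (4,1)='T' (+4 fires, +1 burnt)
Step 2: cell (4,1)='T' (+6 fires, +4 burnt)
Step 3: cell (4,1)='T' (+5 fires, +6 burnt)
Step 4: cell (4,1)='T' (+5 fires, +5 burnt)
Step 5: cell (4,1)='F' (+3 fires, +5 burnt)
  -> target ignites at step 5
Step 6: cell (4,1)='.' (+1 fires, +3 burnt)
Step 7: cell (4,1)='.' (+0 fires, +1 burnt)
  fire out at step 7

5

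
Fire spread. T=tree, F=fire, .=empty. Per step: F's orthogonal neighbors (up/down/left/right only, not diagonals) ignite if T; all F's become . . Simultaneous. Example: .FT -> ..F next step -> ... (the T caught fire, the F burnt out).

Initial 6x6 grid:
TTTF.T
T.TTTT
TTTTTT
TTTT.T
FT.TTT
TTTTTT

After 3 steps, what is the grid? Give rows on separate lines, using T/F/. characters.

Step 1: 5 trees catch fire, 2 burn out
  TTF..T
  T.TFTT
  TTTTTT
  FTTT.T
  .F.TTT
  FTTTTT
Step 2: 7 trees catch fire, 5 burn out
  TF...T
  T.F.FT
  FTTFTT
  .FTT.T
  ...TTT
  .FTTTT
Step 3: 9 trees catch fire, 7 burn out
  F....T
  F....F
  .FF.FT
  ..FF.T
  ...TTT
  ..FTTT

F....T
F....F
.FF.FT
..FF.T
...TTT
..FTTT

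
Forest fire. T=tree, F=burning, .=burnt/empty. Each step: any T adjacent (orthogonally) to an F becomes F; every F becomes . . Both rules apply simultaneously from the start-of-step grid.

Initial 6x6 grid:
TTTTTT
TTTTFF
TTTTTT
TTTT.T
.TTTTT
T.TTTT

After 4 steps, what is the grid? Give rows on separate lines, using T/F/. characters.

Step 1: 5 trees catch fire, 2 burn out
  TTTTFF
  TTTF..
  TTTTFF
  TTTT.T
  .TTTTT
  T.TTTT
Step 2: 4 trees catch fire, 5 burn out
  TTTF..
  TTF...
  TTTF..
  TTTT.F
  .TTTTT
  T.TTTT
Step 3: 5 trees catch fire, 4 burn out
  TTF...
  TF....
  TTF...
  TTTF..
  .TTTTF
  T.TTTT
Step 4: 7 trees catch fire, 5 burn out
  TF....
  F.....
  TF....
  TTF...
  .TTFF.
  T.TTTF

TF....
F.....
TF....
TTF...
.TTFF.
T.TTTF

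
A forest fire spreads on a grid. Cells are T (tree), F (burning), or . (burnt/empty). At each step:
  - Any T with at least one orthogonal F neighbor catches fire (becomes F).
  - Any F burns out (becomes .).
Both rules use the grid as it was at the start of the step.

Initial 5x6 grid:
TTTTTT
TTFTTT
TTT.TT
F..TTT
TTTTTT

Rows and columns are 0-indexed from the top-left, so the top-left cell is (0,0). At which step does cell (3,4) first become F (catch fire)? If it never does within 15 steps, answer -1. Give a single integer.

Step 1: cell (3,4)='T' (+6 fires, +2 burnt)
Step 2: cell (3,4)='T' (+6 fires, +6 burnt)
Step 3: cell (3,4)='T' (+5 fires, +6 burnt)
Step 4: cell (3,4)='F' (+4 fires, +5 burnt)
  -> target ignites at step 4
Step 5: cell (3,4)='.' (+3 fires, +4 burnt)
Step 6: cell (3,4)='.' (+1 fires, +3 burnt)
Step 7: cell (3,4)='.' (+0 fires, +1 burnt)
  fire out at step 7

4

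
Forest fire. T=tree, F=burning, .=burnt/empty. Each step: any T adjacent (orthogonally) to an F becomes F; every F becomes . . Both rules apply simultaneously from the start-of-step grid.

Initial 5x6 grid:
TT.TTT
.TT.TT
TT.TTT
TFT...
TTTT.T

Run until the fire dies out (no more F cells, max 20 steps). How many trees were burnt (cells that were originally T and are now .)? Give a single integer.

Step 1: +4 fires, +1 burnt (F count now 4)
Step 2: +4 fires, +4 burnt (F count now 4)
Step 3: +3 fires, +4 burnt (F count now 3)
Step 4: +1 fires, +3 burnt (F count now 1)
Step 5: +0 fires, +1 burnt (F count now 0)
Fire out after step 5
Initially T: 21, now '.': 21
Total burnt (originally-T cells now '.'): 12

Answer: 12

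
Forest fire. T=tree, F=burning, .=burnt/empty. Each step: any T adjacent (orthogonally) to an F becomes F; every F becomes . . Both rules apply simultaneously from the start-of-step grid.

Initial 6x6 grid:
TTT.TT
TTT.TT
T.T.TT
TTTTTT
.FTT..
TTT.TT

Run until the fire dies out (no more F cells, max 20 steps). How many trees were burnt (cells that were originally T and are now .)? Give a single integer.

Answer: 25

Derivation:
Step 1: +3 fires, +1 burnt (F count now 3)
Step 2: +5 fires, +3 burnt (F count now 5)
Step 3: +3 fires, +5 burnt (F count now 3)
Step 4: +3 fires, +3 burnt (F count now 3)
Step 5: +5 fires, +3 burnt (F count now 5)
Step 6: +3 fires, +5 burnt (F count now 3)
Step 7: +2 fires, +3 burnt (F count now 2)
Step 8: +1 fires, +2 burnt (F count now 1)
Step 9: +0 fires, +1 burnt (F count now 0)
Fire out after step 9
Initially T: 27, now '.': 34
Total burnt (originally-T cells now '.'): 25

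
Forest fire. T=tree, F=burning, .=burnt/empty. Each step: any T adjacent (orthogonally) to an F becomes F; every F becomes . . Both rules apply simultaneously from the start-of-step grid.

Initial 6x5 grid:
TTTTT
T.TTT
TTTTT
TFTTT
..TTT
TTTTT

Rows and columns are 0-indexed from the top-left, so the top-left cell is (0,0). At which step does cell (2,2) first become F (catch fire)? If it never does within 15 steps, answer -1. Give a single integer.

Step 1: cell (2,2)='T' (+3 fires, +1 burnt)
Step 2: cell (2,2)='F' (+4 fires, +3 burnt)
  -> target ignites at step 2
Step 3: cell (2,2)='.' (+6 fires, +4 burnt)
Step 4: cell (2,2)='.' (+7 fires, +6 burnt)
Step 5: cell (2,2)='.' (+5 fires, +7 burnt)
Step 6: cell (2,2)='.' (+1 fires, +5 burnt)
Step 7: cell (2,2)='.' (+0 fires, +1 burnt)
  fire out at step 7

2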